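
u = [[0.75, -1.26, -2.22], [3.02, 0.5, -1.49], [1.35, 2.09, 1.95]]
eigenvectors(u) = [[(-0.29-0.41j), -0.29+0.41j, (0.38+0j)], [-0.65+0.00j, -0.65-0.00j, -0.75+0.00j], [-0.11+0.56j, (-0.11-0.56j), (0.55+0j)]]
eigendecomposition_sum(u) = [[0.37+1.16j, (-0.63+0.67j), (-1.11+0.09j)], [(1.52+0.48j), (0.24+1.17j), (-0.74+1.26j)], [(0.67-1.24j), (1.05-0.02j), 0.97+0.84j]] + [[0.37-1.16j, -0.63-0.67j, (-1.11-0.09j)],[1.52-0.48j, 0.24-1.17j, -0.74-1.26j],[(0.67+1.24j), (1.05+0.02j), 0.97-0.84j]] + [[0.01-0.00j, -0.01-0.00j, 0.01+0.00j], [(-0.03+0j), (0.01+0j), (-0.02-0j)], [0.02-0.00j, (-0.01-0j), (0.01+0j)]]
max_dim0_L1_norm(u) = 5.66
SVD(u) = [[0.67, -0.09, 0.74], [0.56, 0.72, -0.42], [-0.49, 0.69, 0.53]] @ diag([3.9459591381029027, 3.6180438861697404, 0.03556568812708115]) @ [[0.38,-0.40,-0.83],[0.84,0.53,0.13],[0.39,-0.75,0.54]]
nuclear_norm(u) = 7.60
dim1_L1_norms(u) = [4.23, 5.01, 5.39]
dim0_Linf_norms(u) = [3.02, 2.09, 2.22]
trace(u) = 3.20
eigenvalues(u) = [(1.58+3.18j), (1.58-3.18j), (0.04+0j)]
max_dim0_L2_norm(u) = 3.39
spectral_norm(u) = 3.95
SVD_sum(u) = [[1.02, -1.07, -2.19], [0.84, -0.89, -1.82], [-0.75, 0.79, 1.61]] + [[-0.28,  -0.17,  -0.04], [2.18,  1.38,  0.34], [2.09,  1.32,  0.33]] + [[0.01, -0.02, 0.01], [-0.01, 0.01, -0.01], [0.01, -0.01, 0.01]]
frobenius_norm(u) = 5.35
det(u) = 0.51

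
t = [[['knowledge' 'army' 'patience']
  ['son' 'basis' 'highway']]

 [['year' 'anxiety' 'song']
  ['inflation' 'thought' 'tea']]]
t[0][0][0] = 'knowledge'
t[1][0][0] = 'year'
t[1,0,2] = 'song'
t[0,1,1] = 'basis'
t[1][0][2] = 'song'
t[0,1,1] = 'basis'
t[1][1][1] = 'thought'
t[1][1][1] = 'thought'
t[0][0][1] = 'army'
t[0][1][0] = 'son'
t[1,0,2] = 'song'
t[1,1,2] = 'tea'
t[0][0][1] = 'army'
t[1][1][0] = 'inflation'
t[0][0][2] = 'patience'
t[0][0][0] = 'knowledge'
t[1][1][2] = 'tea'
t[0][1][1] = 'basis'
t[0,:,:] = [['knowledge', 'army', 'patience'], ['son', 'basis', 'highway']]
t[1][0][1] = 'anxiety'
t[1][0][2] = 'song'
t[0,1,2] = 'highway'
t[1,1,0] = 'inflation'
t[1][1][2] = 'tea'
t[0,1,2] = 'highway'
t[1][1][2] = 'tea'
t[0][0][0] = 'knowledge'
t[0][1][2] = 'highway'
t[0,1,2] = 'highway'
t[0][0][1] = 'army'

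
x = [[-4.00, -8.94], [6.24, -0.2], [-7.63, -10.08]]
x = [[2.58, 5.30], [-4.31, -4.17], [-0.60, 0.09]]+[[-6.58, -14.24], [10.55, 3.97], [-7.03, -10.17]]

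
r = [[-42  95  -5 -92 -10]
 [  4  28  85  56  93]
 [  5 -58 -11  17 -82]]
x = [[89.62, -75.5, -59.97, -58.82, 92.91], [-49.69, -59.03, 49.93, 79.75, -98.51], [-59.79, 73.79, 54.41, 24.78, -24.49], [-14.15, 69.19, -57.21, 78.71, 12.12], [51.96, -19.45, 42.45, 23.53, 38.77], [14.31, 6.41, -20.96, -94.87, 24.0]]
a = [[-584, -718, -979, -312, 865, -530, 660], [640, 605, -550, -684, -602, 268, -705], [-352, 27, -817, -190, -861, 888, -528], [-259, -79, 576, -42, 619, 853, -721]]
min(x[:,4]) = -98.51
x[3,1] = 69.19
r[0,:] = [-42, 95, -5, -92, -10]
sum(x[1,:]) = -77.55000000000001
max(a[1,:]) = 640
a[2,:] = [-352, 27, -817, -190, -861, 888, -528]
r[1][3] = 56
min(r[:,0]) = -42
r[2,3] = 17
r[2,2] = -11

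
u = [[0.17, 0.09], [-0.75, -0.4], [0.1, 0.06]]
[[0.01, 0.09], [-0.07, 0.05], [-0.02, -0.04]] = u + [[-0.16, 0.00], [0.68, 0.45], [-0.12, -0.1]]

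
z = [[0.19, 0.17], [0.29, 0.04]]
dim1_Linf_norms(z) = [0.19, 0.29]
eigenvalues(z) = [0.35, -0.12]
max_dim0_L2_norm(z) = 0.35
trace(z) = 0.23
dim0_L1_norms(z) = [0.48, 0.21]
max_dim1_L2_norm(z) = 0.29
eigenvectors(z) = [[0.73, -0.48],[0.68, 0.88]]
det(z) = -0.04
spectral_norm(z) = 0.37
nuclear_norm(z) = 0.48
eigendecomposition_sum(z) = [[0.23, 0.13],[0.22, 0.12]] + [[-0.04, 0.04], [0.07, -0.08]]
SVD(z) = [[-0.65,-0.76], [-0.76,0.65]] @ diag([0.3716306257787874, 0.11220819035733043]) @ [[-0.93, -0.38],[0.38, -0.93]]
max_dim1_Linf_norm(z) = 0.29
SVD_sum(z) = [[0.22, 0.09], [0.26, 0.11]] + [[-0.03, 0.08],[0.03, -0.07]]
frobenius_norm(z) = 0.39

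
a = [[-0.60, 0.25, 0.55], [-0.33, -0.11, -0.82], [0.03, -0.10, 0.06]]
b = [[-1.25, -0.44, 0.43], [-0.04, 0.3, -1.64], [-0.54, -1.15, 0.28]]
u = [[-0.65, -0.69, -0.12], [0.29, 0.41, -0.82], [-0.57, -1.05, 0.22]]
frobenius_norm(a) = 1.24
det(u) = 0.23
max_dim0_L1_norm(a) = 1.43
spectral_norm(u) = 1.64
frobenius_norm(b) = 2.53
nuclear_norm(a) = 1.82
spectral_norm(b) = 2.02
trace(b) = -0.67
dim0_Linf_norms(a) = [0.6, 0.25, 0.82]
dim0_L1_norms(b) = [1.83, 1.89, 2.35]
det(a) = 0.07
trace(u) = -0.02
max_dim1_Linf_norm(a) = 0.82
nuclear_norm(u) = 2.59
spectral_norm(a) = 1.02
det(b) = 1.95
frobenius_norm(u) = 1.82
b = u + a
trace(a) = -0.65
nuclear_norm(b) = 4.08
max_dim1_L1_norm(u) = 1.84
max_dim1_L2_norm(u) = 1.21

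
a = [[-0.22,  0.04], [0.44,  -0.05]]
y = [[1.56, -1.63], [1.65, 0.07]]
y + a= [[1.34,-1.59], [2.09,0.02]]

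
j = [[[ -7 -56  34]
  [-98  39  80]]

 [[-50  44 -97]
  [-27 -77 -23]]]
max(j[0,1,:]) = 80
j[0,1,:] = [-98, 39, 80]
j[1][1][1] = -77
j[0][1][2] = 80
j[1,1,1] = -77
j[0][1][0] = -98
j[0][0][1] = -56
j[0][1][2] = 80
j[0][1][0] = -98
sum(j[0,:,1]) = -17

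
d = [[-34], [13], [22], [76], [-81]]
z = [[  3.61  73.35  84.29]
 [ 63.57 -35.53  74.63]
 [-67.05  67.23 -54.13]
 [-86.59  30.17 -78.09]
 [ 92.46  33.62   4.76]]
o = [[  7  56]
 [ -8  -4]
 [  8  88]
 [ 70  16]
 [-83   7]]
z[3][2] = -78.09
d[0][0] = -34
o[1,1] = -4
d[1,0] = 13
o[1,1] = -4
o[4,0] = -83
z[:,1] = [73.35, -35.53, 67.23, 30.17, 33.62]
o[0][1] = 56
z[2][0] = -67.05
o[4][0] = -83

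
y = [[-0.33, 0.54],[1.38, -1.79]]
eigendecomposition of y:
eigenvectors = [[0.80, -0.28], [0.60, 0.96]]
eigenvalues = [0.07, -2.19]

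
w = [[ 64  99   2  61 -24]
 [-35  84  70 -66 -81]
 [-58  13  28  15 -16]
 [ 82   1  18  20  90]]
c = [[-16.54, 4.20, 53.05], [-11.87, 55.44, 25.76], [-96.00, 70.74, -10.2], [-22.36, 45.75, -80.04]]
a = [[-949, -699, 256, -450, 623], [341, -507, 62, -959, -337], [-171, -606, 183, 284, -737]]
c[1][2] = 25.76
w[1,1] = 84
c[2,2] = -10.2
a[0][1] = -699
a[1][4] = -337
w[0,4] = -24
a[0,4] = 623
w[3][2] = 18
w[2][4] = -16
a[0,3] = -450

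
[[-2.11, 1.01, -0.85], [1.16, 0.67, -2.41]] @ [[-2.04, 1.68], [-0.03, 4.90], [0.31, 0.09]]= [[4.01, 1.33], [-3.13, 5.01]]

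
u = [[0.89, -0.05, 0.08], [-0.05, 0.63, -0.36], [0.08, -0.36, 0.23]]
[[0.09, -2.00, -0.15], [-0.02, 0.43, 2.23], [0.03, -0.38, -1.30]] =u@[[0.07, -2.16, 0.10], [0.31, -0.02, 2.9], [0.58, -0.94, -1.13]]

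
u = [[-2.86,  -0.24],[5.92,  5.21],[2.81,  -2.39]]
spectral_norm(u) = 8.27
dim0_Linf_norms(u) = [5.92, 5.21]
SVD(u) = [[-0.3, -0.36], [0.95, -0.22], [0.11, 0.90]] @ diag([8.27339662794646, 3.948013201179061]) @ [[0.82, 0.57], [0.57, -0.82]]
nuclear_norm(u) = 12.22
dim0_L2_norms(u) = [7.15, 5.74]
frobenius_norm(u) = 9.17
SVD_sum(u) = [[-2.04, -1.42], [6.43, 4.49], [0.77, 0.54]] + [[-0.82,1.18],[-0.51,0.72],[2.04,-2.93]]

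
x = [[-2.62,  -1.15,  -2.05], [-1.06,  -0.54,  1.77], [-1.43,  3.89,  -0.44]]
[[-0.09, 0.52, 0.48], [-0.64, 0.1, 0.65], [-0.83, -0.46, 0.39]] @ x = [[-1.0, 1.69, 0.89],[0.64, 3.21, 1.2],[2.10, 2.72, 0.72]]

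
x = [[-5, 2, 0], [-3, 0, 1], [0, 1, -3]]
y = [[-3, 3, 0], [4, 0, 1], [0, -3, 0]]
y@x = [[6, -6, 3], [-20, 9, -3], [9, 0, -3]]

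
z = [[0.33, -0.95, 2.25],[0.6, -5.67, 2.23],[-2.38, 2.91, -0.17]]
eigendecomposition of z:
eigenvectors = [[0.70+0.00j, 0.70-0.00j, (0.24+0j)], [(0.16+0.19j), 0.16-0.19j, 0.91+0.00j], [(0.09+0.66j), (0.09-0.66j), -0.34+0.00j]]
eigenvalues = [(0.41+1.87j), (0.41-1.87j), (-6.33+0j)]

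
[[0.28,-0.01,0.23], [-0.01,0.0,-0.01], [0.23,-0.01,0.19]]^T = [[0.28, -0.01, 0.23],  [-0.01, 0.0, -0.01],  [0.23, -0.01, 0.19]]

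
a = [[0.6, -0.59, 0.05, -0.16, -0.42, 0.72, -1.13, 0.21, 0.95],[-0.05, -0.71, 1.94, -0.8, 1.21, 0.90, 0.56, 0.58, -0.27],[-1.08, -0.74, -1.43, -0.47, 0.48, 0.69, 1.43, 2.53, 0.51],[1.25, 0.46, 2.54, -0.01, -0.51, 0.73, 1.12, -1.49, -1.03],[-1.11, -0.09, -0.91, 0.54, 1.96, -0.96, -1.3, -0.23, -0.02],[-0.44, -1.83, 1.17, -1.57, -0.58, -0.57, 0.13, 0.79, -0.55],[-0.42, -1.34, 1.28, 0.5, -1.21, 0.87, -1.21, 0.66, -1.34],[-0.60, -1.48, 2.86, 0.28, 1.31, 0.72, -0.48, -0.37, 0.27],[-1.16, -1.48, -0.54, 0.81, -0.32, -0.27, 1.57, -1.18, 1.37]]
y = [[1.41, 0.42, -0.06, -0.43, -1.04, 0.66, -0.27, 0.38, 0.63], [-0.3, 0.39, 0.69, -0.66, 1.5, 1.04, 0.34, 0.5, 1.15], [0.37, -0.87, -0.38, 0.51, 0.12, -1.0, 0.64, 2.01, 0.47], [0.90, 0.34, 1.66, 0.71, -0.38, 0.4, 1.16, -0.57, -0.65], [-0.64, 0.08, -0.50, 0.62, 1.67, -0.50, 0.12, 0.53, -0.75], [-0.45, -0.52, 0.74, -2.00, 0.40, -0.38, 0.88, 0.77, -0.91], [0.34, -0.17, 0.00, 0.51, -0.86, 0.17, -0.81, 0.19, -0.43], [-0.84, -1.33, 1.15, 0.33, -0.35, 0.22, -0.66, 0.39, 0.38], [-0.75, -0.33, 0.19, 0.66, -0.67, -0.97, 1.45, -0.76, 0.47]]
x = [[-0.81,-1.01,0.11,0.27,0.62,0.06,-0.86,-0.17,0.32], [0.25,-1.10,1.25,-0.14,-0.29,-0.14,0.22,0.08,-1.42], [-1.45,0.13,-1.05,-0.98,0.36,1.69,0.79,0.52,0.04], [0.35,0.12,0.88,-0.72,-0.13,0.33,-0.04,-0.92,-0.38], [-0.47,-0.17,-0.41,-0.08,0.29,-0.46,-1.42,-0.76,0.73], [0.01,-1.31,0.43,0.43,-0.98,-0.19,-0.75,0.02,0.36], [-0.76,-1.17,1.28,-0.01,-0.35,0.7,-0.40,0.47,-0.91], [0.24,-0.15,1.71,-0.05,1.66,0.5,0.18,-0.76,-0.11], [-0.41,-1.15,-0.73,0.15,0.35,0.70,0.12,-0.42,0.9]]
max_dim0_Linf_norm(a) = 2.86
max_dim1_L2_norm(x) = 2.84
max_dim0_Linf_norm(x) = 1.71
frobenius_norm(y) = 7.00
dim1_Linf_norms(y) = [1.41, 1.5, 2.01, 1.66, 1.67, 2.0, 0.86, 1.33, 1.45]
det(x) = 0.80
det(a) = 120.93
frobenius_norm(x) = 6.48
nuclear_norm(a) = 24.10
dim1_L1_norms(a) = [4.83, 7.02, 9.36, 9.14, 7.12, 7.63, 8.83, 8.37, 8.7]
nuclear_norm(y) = 18.43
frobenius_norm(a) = 9.49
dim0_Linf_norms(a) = [1.25, 1.83, 2.86, 1.57, 1.96, 0.96, 1.57, 2.53, 1.37]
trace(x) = -3.84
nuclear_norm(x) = 15.86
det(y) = 0.07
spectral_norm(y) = 3.45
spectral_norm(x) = 3.64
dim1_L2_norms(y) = [2.12, 2.48, 2.64, 2.57, 2.22, 2.74, 1.43, 2.19, 2.33]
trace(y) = 3.47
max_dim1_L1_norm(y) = 7.05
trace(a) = -0.37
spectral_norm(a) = 5.59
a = y + x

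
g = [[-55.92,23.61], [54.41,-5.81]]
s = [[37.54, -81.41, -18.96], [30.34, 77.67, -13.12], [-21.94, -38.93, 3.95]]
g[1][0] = 54.41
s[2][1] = -38.93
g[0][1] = 23.61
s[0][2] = -18.96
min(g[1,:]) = -5.81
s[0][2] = -18.96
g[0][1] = 23.61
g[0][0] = -55.92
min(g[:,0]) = -55.92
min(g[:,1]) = -5.81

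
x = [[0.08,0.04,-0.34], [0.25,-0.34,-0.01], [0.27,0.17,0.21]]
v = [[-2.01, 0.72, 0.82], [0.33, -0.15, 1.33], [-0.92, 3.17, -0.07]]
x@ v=[[0.17, -1.03, 0.14],[-0.61, 0.20, -0.25],[-0.68, 0.83, 0.43]]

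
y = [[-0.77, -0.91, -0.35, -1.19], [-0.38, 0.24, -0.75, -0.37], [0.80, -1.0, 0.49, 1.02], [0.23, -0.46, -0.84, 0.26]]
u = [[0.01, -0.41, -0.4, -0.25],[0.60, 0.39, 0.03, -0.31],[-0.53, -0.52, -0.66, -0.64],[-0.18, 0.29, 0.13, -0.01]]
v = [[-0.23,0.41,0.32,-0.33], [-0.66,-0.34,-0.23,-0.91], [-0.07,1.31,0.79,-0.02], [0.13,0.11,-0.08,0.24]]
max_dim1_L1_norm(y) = 3.31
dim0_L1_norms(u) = [1.32, 1.61, 1.22, 1.21]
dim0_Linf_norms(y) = [0.8, 1.0, 0.84, 1.19]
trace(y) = 0.22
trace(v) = 0.46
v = u @ y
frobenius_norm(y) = 2.80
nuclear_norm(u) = 2.53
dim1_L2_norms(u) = [0.63, 0.78, 1.18, 0.37]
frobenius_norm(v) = 2.07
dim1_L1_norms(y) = [3.22, 1.74, 3.31, 1.79]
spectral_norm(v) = 1.67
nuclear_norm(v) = 3.04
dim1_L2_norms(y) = [1.72, 0.95, 1.71, 1.02]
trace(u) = -0.27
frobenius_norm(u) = 1.59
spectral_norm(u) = 1.35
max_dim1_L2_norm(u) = 1.18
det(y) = -0.22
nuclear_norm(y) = 4.71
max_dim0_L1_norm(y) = 2.84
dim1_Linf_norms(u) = [0.41, 0.6, 0.66, 0.29]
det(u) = -0.01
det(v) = 0.00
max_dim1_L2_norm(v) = 1.53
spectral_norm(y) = 2.15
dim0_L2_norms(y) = [1.2, 1.45, 1.28, 1.63]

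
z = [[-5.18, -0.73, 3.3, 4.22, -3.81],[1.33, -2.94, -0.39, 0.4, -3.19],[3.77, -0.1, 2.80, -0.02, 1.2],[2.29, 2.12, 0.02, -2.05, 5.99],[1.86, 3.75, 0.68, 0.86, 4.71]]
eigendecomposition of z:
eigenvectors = [[0.87+0.00j, 0.04+0.29j, (0.04-0.29j), (0.17+0j), -0.16+0.00j],  [-0.28+0.00j, 0.72+0.00j, 0.72-0.00j, (-0.21+0j), (-0.31+0j)],  [-0.32+0.00j, (0.13-0.15j), (0.13+0.15j), 0.56+0.00j, (-0.46+0j)],  [(-0.25+0j), (-0.37+0.21j), (-0.37-0.21j), (0.49+0j), (0.55+0j)],  [(-0.01+0j), -0.36-0.19j, -0.36+0.19j, (0.61+0j), (0.6+0j)]]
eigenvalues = [(-7.35+0j), (-1.54+1.58j), (-1.54-1.58j), (5.25+0j), (2.51+0j)]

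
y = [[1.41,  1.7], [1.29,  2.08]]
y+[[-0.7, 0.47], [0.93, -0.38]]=[[0.71, 2.17], [2.22, 1.7]]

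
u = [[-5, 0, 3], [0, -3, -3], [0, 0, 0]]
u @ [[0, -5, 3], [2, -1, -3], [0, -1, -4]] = [[0, 22, -27], [-6, 6, 21], [0, 0, 0]]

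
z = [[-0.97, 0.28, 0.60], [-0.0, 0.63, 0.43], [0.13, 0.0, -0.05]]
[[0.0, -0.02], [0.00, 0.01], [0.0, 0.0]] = z @ [[-0.00, 0.01], [-0.0, 0.04], [0.0, -0.03]]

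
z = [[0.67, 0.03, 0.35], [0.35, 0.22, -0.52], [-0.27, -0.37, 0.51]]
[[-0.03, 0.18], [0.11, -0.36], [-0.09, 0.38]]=z@[[0.06,-0.02], [-0.05,-0.22], [-0.19,0.58]]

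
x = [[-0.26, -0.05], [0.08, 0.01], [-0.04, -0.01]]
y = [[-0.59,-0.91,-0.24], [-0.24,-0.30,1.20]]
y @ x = [[0.09, 0.02], [-0.01, -0.00]]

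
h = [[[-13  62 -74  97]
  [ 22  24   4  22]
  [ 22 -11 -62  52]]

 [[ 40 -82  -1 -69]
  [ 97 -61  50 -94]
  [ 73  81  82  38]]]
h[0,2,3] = 52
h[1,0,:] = [40, -82, -1, -69]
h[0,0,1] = 62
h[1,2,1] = 81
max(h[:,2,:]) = 82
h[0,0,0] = -13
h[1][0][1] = -82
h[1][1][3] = -94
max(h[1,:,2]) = 82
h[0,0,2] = -74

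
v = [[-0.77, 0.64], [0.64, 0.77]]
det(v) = -1.00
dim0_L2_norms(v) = [1.0, 1.0]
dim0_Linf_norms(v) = [0.77, 0.77]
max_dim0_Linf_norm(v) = 0.77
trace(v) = 0.00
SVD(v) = [[-0.77, 0.64], [0.64, 0.77]] @ diag([1.0012492197250393, 1.0012492197250393]) @ [[1.00, 0.00],  [0.00, 1.0]]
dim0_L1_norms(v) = [1.41, 1.41]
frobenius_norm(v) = 1.42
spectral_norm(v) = 1.00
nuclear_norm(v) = 2.00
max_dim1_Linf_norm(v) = 0.77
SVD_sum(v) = [[-0.77, 0.00], [0.64, 0.00]] + [[0.00,  0.64], [0.00,  0.77]]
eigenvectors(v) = [[-0.94, -0.34],[0.34, -0.94]]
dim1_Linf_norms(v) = [0.77, 0.77]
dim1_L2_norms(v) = [1.0, 1.0]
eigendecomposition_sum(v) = [[-0.89, 0.32], [0.32, -0.12]] + [[0.12, 0.32], [0.32, 0.89]]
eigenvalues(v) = [-1.0, 1.0]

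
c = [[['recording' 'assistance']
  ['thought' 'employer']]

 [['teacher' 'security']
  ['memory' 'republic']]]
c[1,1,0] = 'memory'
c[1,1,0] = 'memory'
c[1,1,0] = 'memory'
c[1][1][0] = 'memory'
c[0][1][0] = 'thought'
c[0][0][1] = 'assistance'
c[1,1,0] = 'memory'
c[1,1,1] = 'republic'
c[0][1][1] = 'employer'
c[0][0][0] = 'recording'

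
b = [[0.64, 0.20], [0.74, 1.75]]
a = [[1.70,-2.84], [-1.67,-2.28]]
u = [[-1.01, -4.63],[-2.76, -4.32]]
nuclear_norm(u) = 8.10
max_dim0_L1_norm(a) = 5.12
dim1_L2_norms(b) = [0.67, 1.9]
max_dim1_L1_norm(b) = 2.49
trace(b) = 2.39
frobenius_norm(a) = 4.35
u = a @ b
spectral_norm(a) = 3.66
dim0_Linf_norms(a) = [1.7, 2.84]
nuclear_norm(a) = 6.02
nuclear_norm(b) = 2.45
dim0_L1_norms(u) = [3.77, 8.95]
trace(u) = -5.33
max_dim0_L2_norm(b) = 1.76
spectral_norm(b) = 1.95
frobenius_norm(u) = 6.98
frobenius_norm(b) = 2.01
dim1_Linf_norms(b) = [0.64, 1.75]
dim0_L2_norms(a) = [2.38, 3.64]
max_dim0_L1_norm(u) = 8.95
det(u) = -8.42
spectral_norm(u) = 6.87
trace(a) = -0.58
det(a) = -8.62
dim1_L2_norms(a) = [3.31, 2.83]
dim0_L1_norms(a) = [3.37, 5.12]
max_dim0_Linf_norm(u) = 4.63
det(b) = 0.97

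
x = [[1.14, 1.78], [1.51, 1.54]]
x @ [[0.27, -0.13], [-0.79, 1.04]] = [[-1.10, 1.70], [-0.81, 1.41]]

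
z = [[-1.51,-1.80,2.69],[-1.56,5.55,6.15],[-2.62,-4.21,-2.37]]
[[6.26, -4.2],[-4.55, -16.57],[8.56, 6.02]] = z @ [[-0.98, 0.66], [-1.76, -0.85], [0.6, -1.76]]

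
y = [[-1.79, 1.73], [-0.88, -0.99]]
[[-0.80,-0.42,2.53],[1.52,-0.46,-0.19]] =y @[[-0.56, 0.37, -0.66], [-1.04, 0.14, 0.78]]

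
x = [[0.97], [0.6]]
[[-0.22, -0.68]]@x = [[-0.62]]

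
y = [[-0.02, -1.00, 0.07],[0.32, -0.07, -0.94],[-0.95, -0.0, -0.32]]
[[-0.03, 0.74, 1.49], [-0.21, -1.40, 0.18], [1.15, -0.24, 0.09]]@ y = [[-1.18, -0.02, -1.17],[-0.61, 0.31, 1.24],[-0.19, -1.13, 0.28]]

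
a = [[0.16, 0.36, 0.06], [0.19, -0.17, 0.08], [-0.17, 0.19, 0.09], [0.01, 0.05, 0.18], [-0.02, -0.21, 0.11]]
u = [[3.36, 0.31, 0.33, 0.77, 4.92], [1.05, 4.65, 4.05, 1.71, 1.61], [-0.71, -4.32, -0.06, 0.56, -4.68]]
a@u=[[0.87,1.46,1.51,0.77,1.09], [0.4,-1.08,-0.63,-0.10,0.29], [-0.44,0.44,0.71,0.24,-0.95], [-0.04,-0.54,0.2,0.19,-0.71], [-0.37,-1.46,-0.86,-0.31,-0.95]]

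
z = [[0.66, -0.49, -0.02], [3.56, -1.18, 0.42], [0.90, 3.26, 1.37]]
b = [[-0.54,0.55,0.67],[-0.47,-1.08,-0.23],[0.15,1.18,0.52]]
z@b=[[-0.13, 0.87, 0.54], [-1.3, 3.73, 2.88], [-1.81, -1.41, 0.57]]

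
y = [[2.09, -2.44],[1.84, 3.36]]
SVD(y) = [[-0.53, 0.85],[0.85, 0.53]] @ diag([4.167155490386375, 2.762555903315385]) @ [[0.11, 0.99], [0.99, -0.11]]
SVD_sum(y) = [[-0.25, -2.18], [0.4, 3.52]] + [[2.34, -0.26], [1.44, -0.16]]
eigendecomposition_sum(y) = [[(1.04+1.44j), (-1.22+1.64j)], [0.92-1.24j, (1.68+0.58j)]] + [[(1.04-1.44j), -1.22-1.64j],[0.92+1.24j, (1.68-0.58j)]]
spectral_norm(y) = 4.17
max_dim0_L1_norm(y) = 5.8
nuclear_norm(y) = 6.93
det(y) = 11.51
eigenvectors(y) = [[(0.76+0j),(0.76-0j)],[(-0.2-0.63j),-0.20+0.63j]]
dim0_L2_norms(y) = [2.78, 4.15]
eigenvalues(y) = [(2.72+2.02j), (2.72-2.02j)]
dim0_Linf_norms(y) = [2.09, 3.36]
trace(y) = 5.45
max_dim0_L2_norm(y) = 4.15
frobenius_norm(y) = 5.00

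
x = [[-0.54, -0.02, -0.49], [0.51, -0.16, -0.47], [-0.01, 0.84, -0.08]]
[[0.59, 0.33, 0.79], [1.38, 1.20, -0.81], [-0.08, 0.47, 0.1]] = x@[[0.75,0.92,-1.51], [-0.28,0.41,0.1], [-2.02,-1.7,0.05]]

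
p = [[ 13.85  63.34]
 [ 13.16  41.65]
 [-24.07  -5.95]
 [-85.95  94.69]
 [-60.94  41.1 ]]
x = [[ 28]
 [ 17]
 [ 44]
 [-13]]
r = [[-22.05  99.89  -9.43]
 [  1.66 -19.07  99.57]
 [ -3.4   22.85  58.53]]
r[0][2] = -9.43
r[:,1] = [99.89, -19.07, 22.85]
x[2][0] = 44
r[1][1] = -19.07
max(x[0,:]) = 28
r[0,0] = -22.05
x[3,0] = -13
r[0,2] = -9.43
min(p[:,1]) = -5.95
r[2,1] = 22.85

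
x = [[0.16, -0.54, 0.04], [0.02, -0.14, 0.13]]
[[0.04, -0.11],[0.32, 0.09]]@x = [[0.0, -0.01, -0.01], [0.05, -0.19, 0.02]]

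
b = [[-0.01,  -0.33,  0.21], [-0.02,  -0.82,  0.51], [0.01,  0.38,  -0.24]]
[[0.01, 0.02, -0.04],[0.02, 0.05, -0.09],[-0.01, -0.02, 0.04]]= b @ [[-0.09, -0.07, -0.05], [-0.05, -0.0, 0.11], [-0.05, 0.09, -0.01]]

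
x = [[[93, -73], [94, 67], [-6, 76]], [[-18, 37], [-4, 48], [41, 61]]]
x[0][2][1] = 76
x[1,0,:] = [-18, 37]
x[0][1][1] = 67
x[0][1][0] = 94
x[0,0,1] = -73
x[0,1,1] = 67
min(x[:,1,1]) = 48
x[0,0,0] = 93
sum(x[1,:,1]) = 146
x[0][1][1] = 67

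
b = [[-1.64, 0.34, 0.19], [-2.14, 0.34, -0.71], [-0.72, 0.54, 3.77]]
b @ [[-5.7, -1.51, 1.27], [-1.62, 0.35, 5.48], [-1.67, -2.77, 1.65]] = [[8.48, 2.07, 0.09], [12.83, 5.32, -2.03], [-3.07, -9.17, 8.27]]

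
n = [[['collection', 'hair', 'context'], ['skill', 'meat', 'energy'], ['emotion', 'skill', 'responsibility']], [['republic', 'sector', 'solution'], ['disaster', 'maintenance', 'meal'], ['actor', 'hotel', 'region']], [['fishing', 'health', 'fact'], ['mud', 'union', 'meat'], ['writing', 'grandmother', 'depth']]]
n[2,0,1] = 'health'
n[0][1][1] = 'meat'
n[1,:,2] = ['solution', 'meal', 'region']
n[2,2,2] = 'depth'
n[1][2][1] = 'hotel'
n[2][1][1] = 'union'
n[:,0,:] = [['collection', 'hair', 'context'], ['republic', 'sector', 'solution'], ['fishing', 'health', 'fact']]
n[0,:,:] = [['collection', 'hair', 'context'], ['skill', 'meat', 'energy'], ['emotion', 'skill', 'responsibility']]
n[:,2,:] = [['emotion', 'skill', 'responsibility'], ['actor', 'hotel', 'region'], ['writing', 'grandmother', 'depth']]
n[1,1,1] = 'maintenance'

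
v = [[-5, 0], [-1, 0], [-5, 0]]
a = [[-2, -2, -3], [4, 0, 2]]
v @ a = [[10, 10, 15], [2, 2, 3], [10, 10, 15]]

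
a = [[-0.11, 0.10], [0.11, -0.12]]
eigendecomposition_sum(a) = [[-0.01, -0.0], [-0.01, -0.0]] + [[-0.1, 0.1], [0.12, -0.12]]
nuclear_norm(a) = 0.23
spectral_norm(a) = 0.22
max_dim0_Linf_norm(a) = 0.12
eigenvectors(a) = [[0.71, -0.67], [0.71, 0.74]]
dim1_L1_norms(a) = [0.21, 0.23]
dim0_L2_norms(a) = [0.16, 0.16]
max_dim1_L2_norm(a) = 0.16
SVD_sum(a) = [[-0.10, 0.11], [0.11, -0.12]] + [[-0.01, -0.01], [-0.00, -0.0]]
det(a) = 0.00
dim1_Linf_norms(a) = [0.11, 0.12]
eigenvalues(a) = [-0.01, -0.22]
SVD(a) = [[-0.67,0.74], [0.74,0.67]] @ diag([0.22022762454035658, 0.009989664124070196]) @ [[0.71, -0.71], [-0.71, -0.71]]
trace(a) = -0.23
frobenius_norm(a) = 0.22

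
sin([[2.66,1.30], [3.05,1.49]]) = [[-0.54, -0.26], [-0.62, -0.30]]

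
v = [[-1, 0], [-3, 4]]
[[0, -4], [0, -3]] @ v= [[12, -16], [9, -12]]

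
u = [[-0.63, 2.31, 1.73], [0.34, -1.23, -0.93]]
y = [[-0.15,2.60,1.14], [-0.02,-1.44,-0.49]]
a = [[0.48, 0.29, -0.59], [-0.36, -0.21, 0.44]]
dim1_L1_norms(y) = [3.89, 1.95]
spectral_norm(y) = 3.22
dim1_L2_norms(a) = [0.81, 0.61]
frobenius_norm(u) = 3.35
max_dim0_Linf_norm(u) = 2.31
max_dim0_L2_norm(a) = 0.74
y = u + a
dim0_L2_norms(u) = [0.72, 2.62, 1.96]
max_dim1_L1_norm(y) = 3.89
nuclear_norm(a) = 1.02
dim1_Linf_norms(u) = [2.31, 1.23]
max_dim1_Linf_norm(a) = 0.59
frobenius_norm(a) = 1.01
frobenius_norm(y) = 3.22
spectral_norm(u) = 3.35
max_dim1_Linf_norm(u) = 2.31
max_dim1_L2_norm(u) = 2.95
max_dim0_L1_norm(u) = 3.54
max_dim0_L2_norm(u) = 2.62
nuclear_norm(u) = 3.36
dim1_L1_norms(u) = [4.67, 2.5]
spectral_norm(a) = 1.01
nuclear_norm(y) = 3.37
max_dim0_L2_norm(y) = 2.97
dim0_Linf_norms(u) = [0.63, 2.31, 1.73]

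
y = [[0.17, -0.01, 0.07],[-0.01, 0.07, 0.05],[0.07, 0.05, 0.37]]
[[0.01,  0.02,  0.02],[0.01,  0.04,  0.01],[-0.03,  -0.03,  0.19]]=y @ [[0.16, 0.26, -0.14], [0.26, 0.74, -0.22], [-0.14, -0.22, 0.58]]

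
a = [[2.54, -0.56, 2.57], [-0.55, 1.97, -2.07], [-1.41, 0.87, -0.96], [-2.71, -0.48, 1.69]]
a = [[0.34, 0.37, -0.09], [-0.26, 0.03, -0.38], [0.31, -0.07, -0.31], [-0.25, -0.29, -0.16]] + [[2.2,-0.93,2.66], [-0.29,1.94,-1.69], [-1.72,0.94,-0.65], [-2.46,-0.19,1.85]]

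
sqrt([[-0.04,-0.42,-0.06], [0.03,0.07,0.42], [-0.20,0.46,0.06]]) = [[0.67, -0.71, 0.52], [0.36, 0.23, 0.67], [-0.44, 0.42, 0.12]]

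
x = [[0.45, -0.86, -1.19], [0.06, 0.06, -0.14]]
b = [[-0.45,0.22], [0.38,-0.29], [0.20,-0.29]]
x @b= [[-0.77, 0.69], [-0.03, 0.04]]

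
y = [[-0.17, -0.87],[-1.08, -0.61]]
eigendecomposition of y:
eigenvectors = [[0.75, 0.58], [-0.66, 0.81]]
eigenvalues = [0.6, -1.38]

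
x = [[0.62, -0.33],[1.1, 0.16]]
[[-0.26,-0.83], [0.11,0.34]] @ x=[[-1.07, -0.05], [0.44, 0.02]]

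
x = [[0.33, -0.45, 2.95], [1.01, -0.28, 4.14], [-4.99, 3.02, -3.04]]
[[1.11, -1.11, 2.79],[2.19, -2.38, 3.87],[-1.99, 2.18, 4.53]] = x@[[0.64, -0.81, -0.90], [0.83, -1.07, 1.26], [0.43, -0.45, 1.24]]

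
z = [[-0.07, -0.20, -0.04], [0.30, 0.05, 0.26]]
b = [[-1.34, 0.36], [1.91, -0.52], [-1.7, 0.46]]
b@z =[[0.2, 0.29, 0.15], [-0.29, -0.41, -0.21], [0.26, 0.36, 0.19]]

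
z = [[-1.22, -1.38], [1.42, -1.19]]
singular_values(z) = [1.87, 1.82]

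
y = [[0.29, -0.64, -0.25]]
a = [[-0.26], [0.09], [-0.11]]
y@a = [[-0.11]]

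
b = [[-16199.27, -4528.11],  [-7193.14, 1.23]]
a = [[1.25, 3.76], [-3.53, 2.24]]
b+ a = [[-16198.02, -4524.35], [-7196.67, 3.47]]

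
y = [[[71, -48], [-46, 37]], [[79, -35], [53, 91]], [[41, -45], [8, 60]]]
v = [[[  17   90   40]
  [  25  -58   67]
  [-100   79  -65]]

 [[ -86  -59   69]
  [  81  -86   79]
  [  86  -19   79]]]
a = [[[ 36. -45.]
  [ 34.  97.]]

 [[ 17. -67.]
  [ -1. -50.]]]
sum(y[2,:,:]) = 64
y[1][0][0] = 79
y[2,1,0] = 8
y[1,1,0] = 53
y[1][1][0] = 53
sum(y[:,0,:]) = 63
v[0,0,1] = 90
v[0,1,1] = -58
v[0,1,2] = 67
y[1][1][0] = 53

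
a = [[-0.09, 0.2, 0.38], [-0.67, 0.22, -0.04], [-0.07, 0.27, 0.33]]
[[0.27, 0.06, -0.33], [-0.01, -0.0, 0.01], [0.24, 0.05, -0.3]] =a @ [[0.01, 0.00, -0.01], [0.11, 0.02, -0.13], [0.65, 0.14, -0.81]]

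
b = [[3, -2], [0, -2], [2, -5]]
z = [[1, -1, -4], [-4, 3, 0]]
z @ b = [[-5, 20], [-12, 2]]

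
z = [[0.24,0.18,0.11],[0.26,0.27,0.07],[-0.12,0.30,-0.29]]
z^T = [[0.24,  0.26,  -0.12], [0.18,  0.27,  0.30], [0.11,  0.07,  -0.29]]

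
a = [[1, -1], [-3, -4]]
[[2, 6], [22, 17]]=a @ [[-2, 1], [-4, -5]]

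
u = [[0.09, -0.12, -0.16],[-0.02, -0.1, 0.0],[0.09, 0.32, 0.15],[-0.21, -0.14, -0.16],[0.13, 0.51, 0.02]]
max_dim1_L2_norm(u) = 0.53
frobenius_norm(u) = 0.75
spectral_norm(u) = 0.69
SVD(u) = [[0.18,-0.28,0.85], [0.14,0.13,-0.01], [-0.52,0.22,-0.19], [0.34,-0.75,-0.47], [-0.75,-0.54,0.13]] @ diag([0.6865171671994438, 0.2183234947167272, 0.19806319899245864]) @ [[-0.29, -0.92, -0.26], [0.36, -0.36, 0.86], [0.88, -0.16, -0.44]]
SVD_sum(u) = [[-0.04, -0.12, -0.03], [-0.03, -0.09, -0.03], [0.11, 0.33, 0.09], [-0.07, -0.21, -0.06], [0.15, 0.47, 0.13]] + [[-0.02, 0.02, -0.05], [0.01, -0.01, 0.02], [0.02, -0.02, 0.04], [-0.06, 0.06, -0.14], [-0.04, 0.04, -0.1]] + [[0.15,-0.03,-0.07], [-0.0,0.0,0.0], [-0.03,0.01,0.02], [-0.08,0.01,0.04], [0.02,-0.00,-0.01]]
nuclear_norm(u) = 1.10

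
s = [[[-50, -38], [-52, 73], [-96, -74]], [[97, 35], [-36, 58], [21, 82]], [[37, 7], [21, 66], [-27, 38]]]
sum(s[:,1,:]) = 130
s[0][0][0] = -50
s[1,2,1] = 82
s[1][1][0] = -36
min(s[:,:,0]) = -96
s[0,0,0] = -50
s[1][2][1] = 82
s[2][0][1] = 7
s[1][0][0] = 97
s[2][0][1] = 7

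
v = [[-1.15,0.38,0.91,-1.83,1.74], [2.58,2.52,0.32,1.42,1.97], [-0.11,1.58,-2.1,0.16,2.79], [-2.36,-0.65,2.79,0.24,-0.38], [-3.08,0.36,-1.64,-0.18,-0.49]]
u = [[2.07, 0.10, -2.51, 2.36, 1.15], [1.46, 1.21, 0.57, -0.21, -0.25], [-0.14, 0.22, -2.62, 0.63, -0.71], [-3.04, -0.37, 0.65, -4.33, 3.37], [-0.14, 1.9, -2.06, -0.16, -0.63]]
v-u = [[-3.22, 0.28, 3.42, -4.19, 0.59], [1.12, 1.31, -0.25, 1.63, 2.22], [0.03, 1.36, 0.52, -0.47, 3.50], [0.68, -0.28, 2.14, 4.57, -3.75], [-2.94, -1.54, 0.42, -0.02, 0.14]]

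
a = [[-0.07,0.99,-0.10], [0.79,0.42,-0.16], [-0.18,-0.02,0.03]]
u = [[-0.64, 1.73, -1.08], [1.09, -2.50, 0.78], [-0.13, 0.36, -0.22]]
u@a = [[1.61, 0.11, -0.25], [-2.19, 0.01, 0.31], [0.33, 0.03, -0.05]]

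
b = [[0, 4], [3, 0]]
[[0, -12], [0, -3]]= b@[[0, -1], [0, -3]]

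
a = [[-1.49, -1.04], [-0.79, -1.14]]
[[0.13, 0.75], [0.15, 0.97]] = a@ [[0.01, 0.18], [-0.14, -0.98]]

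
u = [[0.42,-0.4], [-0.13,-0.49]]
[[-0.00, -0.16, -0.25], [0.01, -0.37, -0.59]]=u @ [[-0.01, 0.28, 0.44], [-0.01, 0.69, 1.08]]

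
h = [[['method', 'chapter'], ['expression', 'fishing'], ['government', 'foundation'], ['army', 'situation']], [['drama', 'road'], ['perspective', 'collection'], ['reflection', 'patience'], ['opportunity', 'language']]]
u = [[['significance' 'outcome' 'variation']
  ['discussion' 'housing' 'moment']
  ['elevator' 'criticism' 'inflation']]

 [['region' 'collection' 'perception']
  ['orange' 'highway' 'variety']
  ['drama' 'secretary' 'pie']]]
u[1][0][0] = 'region'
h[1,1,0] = 'perspective'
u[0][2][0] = 'elevator'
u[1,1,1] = 'highway'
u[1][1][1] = 'highway'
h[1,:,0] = ['drama', 'perspective', 'reflection', 'opportunity']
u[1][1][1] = 'highway'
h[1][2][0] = 'reflection'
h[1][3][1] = 'language'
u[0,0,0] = 'significance'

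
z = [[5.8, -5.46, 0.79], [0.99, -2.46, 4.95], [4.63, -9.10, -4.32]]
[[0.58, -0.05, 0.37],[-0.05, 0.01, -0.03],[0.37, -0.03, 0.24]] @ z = [[5.03, -6.41, -1.39], [-0.42, 0.52, 0.14], [3.23, -4.13, -0.89]]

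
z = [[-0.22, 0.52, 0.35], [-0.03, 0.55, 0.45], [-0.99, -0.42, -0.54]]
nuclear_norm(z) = 2.15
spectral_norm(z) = 1.31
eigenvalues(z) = [(-0.06+0.49j), (-0.06-0.49j), (-0.09+0j)]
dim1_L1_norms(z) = [1.09, 1.03, 1.95]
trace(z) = -0.21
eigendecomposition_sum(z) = [[-0.13+0.33j, 0.28-0.06j, (0.18+0.01j)], [-0.10+0.46j, 0.35-0.13j, 0.23-0.02j], [-0.38-0.72j, -0.32+0.55j, -0.28+0.28j]] + [[(-0.13-0.33j), (0.28+0.06j), (0.18-0.01j)], [(-0.1-0.46j), 0.35+0.13j, (0.23+0.02j)], [(-0.38+0.72j), (-0.32-0.55j), (-0.28-0.28j)]] + [[0.04+0.00j, -0.03-0.00j, -0.00-0.00j], [0.17+0.00j, (-0.15-0j), -0.02-0.00j], [-0.24-0.00j, 0.21+0.00j, 0.03+0.00j]]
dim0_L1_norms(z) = [1.24, 1.49, 1.34]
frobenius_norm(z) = 1.55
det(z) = -0.02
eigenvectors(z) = [[(0.24+0.27j), (0.24-0.27j), (-0.12+0j)], [0.36+0.30j, (0.36-0.3j), (-0.58+0j)], [(-0.81+0j), -0.81-0.00j, 0.81+0.00j]]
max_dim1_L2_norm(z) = 1.2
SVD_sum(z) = [[0.22, 0.20, 0.21],  [0.33, 0.31, 0.31],  [-0.68, -0.64, -0.65]] + [[-0.44,0.31,0.15], [-0.36,0.25,0.12], [-0.31,0.22,0.11]] + [[0.00, 0.01, -0.01],[-0.00, -0.01, 0.01],[-0.0, -0.00, 0.00]]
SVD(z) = [[0.27, -0.68, -0.68],  [0.42, -0.55, 0.72],  [-0.87, -0.48, 0.13]] @ diag([1.3125163093329089, 0.8198827465453461, 0.019829766826131377]) @ [[0.6,  0.56,  0.57], [0.79,  -0.55,  -0.28], [-0.16,  -0.61,  0.77]]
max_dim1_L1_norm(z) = 1.95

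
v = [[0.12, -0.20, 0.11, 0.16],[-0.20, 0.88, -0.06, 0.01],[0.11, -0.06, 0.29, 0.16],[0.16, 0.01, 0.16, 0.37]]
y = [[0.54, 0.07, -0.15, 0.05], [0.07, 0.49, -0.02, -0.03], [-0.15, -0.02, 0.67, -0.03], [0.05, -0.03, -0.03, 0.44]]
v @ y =[[0.04, -0.1, 0.05, 0.08], [-0.04, 0.42, -0.03, -0.03], [0.02, -0.03, 0.17, 0.07], [0.08, 0.0, 0.07, 0.17]]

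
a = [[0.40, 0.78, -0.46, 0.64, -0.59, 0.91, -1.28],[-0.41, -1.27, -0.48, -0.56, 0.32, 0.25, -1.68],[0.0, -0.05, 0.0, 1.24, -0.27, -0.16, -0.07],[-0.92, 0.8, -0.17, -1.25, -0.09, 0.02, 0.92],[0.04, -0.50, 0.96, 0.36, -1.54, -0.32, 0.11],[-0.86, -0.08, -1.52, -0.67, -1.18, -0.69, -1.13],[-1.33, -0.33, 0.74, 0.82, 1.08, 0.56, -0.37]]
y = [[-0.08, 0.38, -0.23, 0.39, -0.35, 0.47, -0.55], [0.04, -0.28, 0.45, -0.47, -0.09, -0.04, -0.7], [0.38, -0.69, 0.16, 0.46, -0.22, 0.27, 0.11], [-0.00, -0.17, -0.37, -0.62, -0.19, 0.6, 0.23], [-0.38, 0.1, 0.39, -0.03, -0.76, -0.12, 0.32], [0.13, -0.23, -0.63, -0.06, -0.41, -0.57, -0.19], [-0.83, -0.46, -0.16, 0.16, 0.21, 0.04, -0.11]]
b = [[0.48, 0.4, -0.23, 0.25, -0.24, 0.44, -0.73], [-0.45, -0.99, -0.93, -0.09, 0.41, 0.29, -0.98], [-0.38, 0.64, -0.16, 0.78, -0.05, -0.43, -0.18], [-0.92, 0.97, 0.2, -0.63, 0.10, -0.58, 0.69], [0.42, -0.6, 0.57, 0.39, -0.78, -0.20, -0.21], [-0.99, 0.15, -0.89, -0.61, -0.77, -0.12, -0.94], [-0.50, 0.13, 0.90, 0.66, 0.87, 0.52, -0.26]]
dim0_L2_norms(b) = [1.68, 1.7, 1.71, 1.43, 1.48, 1.06, 1.73]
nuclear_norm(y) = 7.00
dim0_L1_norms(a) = [3.96, 3.81, 4.33, 5.54, 5.07, 2.91, 5.56]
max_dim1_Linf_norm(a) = 1.68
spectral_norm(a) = 3.10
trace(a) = -4.72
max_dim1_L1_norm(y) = 2.45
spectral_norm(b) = 2.40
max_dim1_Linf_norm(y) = 0.83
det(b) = -1.30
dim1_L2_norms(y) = [1.0, 1.0, 1.0, 1.0, 1.0, 1.0, 1.0]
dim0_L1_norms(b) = [4.14, 3.88, 3.88, 3.41, 3.22, 2.58, 3.99]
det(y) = 1.00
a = b + y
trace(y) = -2.26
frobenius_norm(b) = 4.12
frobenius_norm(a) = 5.50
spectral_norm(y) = 1.01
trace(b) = -2.46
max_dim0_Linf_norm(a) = 1.68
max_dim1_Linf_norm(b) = 0.99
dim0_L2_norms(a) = [1.92, 1.8, 2.06, 2.25, 2.34, 1.34, 2.6]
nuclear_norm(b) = 9.61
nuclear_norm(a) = 12.98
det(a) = 9.53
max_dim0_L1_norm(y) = 2.39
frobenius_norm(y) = 2.65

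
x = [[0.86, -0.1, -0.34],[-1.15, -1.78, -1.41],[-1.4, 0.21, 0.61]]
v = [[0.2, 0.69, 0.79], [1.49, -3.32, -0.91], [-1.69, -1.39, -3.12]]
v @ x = [[-1.73, -1.08, -0.56], [6.37, 5.57, 3.62], [4.51, 1.99, 0.63]]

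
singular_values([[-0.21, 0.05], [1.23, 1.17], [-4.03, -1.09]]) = [4.45, 0.77]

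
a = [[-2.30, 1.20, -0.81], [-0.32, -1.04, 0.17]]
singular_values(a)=[2.73, 1.07]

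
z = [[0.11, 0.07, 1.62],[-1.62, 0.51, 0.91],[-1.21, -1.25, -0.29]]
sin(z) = [[-0.59,0.18,2.61], [-2.54,0.02,1.54], [-2.02,-2.0,-1.20]]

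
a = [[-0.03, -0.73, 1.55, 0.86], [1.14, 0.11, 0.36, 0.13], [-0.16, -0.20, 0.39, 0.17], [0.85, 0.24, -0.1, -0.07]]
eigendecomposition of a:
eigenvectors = [[(-0.03-0.36j), -0.03+0.36j, -0.20+0.00j, (-0.2+0j)], [-0.74+0.00j, (-0.74-0j), (0.89+0j), (0.85+0j)], [0.09-0.13j, (0.09+0.13j), 0.23+0.00j, (0.14+0j)], [(-0.54+0.1j), -0.54-0.10j, (0.34+0j), 0.47+0.00j]]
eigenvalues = [(0.21+0.61j), (0.21-0.61j), (-0+0j), (-0.03+0j)]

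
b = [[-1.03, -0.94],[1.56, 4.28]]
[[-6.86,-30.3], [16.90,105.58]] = b @ [[4.58,10.34], [2.28,20.90]]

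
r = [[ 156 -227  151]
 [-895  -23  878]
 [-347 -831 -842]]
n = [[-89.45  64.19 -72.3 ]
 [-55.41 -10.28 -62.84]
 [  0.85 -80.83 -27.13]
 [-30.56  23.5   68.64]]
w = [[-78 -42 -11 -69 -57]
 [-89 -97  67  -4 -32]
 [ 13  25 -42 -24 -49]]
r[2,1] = -831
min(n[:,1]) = -80.83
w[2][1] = 25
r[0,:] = [156, -227, 151]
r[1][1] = -23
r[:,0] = [156, -895, -347]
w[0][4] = -57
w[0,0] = -78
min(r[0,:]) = -227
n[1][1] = -10.28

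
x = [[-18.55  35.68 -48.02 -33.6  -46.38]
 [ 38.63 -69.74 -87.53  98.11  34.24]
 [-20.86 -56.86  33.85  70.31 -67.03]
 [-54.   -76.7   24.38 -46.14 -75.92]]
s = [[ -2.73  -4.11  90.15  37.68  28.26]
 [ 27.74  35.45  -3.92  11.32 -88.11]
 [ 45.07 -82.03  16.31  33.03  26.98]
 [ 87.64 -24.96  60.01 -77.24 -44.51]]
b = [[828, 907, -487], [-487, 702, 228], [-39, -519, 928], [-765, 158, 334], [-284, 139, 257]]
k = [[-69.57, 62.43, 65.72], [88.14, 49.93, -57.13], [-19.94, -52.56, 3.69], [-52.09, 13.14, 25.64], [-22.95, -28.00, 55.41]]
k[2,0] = -19.94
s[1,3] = 11.32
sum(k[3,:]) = -13.310000000000002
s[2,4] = 26.98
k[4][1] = -28.0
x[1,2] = -87.53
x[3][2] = 24.38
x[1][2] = -87.53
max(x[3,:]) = 24.38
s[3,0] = 87.64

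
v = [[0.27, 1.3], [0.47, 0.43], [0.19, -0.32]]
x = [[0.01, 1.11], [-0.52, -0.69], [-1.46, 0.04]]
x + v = [[0.28, 2.41], [-0.05, -0.26], [-1.27, -0.28]]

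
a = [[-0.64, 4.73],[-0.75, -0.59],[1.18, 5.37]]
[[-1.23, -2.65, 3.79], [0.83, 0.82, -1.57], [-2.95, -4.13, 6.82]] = a @ [[-0.82, -0.59, 1.32], [-0.37, -0.64, 0.98]]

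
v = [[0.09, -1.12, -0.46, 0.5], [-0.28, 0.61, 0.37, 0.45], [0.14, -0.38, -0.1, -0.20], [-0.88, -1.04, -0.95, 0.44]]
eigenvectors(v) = [[(0.32-0.47j),0.32+0.47j,-0.49+0.00j,0.37+0.00j], [(-0.01-0.32j),-0.01+0.32j,(0.66+0j),0.44+0.00j], [0.05+0.13j,0.05-0.13j,-0.42+0.00j,(-0.72+0j)], [0.75+0.00j,(0.75-0j),(0.37+0j),(0.39+0j)]]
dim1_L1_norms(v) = [2.17, 1.71, 0.82, 3.31]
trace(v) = 1.04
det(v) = 0.10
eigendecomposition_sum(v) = [[-0.10+0.25j, -0.28+0.42j, -0.06+0.41j, (0.3+0.04j)], [0.04+0.14j, (0.01+0.28j), (0.11+0.21j), (0.15-0.08j)], [(-0.04-0.06j), (-0.04-0.12j), (-0.07-0.07j), (-0.05+0.05j)], [(-0.34+0.08j), (-0.67+0.01j), (-0.49+0.24j), 0.18+0.36j]] + [[-0.10-0.25j, (-0.28-0.42j), -0.06-0.41j, (0.3-0.04j)], [(0.04-0.14j), (0.01-0.28j), 0.11-0.21j, 0.15+0.08j], [(-0.04+0.06j), (-0.04+0.12j), -0.07+0.07j, (-0.05-0.05j)], [(-0.34-0.08j), -0.67-0.01j, -0.49-0.24j, 0.18-0.36j]] + [[(0.27-0j), -0.49-0.00j, -0.22-0.00j, (-0.11-0j)],[(-0.37+0j), 0.67+0.00j, 0.30+0.00j, 0.15+0.00j],[(0.24-0j), (-0.43-0j), -0.19-0.00j, -0.09-0.00j],[(-0.21+0j), 0.37+0.00j, (0.17+0j), (0.08+0j)]] + [[0.01-0.00j, (-0.07-0j), -0.12-0.00j, 0.00+0.00j], [0.02-0.00j, (-0.08-0j), (-0.15-0j), 0j], [-0.03+0.00j, 0.14+0.00j, (0.24+0j), -0.00-0.00j], [(0.01-0j), (-0.07-0j), -0.13-0.00j, 0j]]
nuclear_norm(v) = 3.72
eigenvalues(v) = [(0.02+0.82j), (0.02-0.82j), (0.83+0j), (0.17+0j)]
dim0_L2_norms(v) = [0.94, 1.69, 1.12, 0.83]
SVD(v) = [[0.57, 0.3, 0.76, -0.09], [-0.23, -0.72, 0.50, 0.42], [0.13, 0.38, -0.14, 0.90], [0.78, -0.50, -0.39, 0.04]] @ diag([2.1072525509111126, 0.9487370682396034, 0.5767017253797128, 0.08306492623721486]) @ [[-0.26,  -0.78,  -0.52,  0.24],[0.76,  -0.43,  0.03,  -0.49],[0.43,  -0.15,  0.38,  0.81],[-0.42,  -0.44,  0.76,  -0.22]]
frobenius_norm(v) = 2.38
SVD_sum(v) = [[-0.31, -0.94, -0.63, 0.29], [0.13, 0.38, 0.25, -0.12], [-0.07, -0.2, -0.14, 0.06], [-0.43, -1.27, -0.85, 0.39]] + [[0.21, -0.12, 0.01, -0.14], [-0.52, 0.29, -0.02, 0.34], [0.28, -0.15, 0.01, -0.18], [-0.36, 0.2, -0.01, 0.23]] + [[0.19, -0.07, 0.17, 0.35], [0.12, -0.04, 0.11, 0.24], [-0.03, 0.01, -0.03, -0.07], [-0.09, 0.03, -0.08, -0.18]] + [[0.00, 0.0, -0.01, 0.00], [-0.01, -0.02, 0.03, -0.01], [-0.03, -0.03, 0.06, -0.02], [-0.0, -0.0, 0.00, -0.0]]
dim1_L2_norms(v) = [1.31, 0.89, 0.46, 1.72]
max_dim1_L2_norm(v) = 1.72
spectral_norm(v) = 2.11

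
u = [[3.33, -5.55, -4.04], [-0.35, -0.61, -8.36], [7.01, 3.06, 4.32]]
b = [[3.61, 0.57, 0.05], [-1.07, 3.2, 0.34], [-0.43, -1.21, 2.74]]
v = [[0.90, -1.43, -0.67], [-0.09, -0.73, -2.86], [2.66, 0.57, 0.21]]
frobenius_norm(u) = 14.34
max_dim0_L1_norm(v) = 3.74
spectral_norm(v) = 3.18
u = b @ v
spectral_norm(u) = 11.40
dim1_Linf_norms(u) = [5.55, 8.36, 7.01]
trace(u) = 7.04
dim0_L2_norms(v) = [2.81, 1.7, 2.94]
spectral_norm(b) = 3.84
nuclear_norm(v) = 7.21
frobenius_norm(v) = 4.41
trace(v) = 0.38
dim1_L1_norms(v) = [3.0, 3.68, 3.44]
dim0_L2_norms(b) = [3.79, 3.47, 2.76]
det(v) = 10.91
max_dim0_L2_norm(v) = 2.94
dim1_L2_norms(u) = [7.63, 8.39, 8.78]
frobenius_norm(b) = 5.83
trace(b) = 9.55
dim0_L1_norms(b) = [5.11, 4.98, 3.13]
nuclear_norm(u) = 23.34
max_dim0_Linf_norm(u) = 8.36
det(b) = 34.86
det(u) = 380.32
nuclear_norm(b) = 9.96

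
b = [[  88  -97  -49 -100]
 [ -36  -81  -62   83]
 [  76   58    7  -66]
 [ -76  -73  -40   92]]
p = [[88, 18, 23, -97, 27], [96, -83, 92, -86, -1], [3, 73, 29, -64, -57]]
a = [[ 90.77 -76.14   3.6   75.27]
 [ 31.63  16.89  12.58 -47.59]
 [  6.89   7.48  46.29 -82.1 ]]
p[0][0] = 88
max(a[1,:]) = 31.63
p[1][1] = -83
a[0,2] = 3.6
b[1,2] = -62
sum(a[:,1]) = -51.769999999999996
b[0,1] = -97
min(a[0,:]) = -76.14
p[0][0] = 88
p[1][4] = -1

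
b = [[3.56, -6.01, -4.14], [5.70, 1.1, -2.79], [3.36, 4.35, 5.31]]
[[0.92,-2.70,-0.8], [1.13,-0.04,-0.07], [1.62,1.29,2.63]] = b @ [[0.31, -0.10, 0.19], [-0.1, 0.41, -0.03], [0.19, -0.03, 0.4]]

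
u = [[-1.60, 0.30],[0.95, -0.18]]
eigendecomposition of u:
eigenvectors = [[-0.86, -0.18], [0.51, -0.98]]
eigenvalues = [-1.78, -0.0]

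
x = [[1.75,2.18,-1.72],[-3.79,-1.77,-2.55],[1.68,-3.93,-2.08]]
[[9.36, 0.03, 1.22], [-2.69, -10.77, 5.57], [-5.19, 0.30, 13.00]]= x @ [[0.66, 1.82, 0.83], [2.47, -0.16, -1.81], [-1.64, 1.63, -2.16]]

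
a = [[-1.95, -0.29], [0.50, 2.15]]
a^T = [[-1.95, 0.50], [-0.29, 2.15]]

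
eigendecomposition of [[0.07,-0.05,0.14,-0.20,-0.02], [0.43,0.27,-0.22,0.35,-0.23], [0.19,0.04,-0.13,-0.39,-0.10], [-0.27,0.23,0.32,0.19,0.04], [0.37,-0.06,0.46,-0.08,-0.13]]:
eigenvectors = [[0.24+0.14j, 0.24-0.14j, (0.12+0j), (-0.35+0j), (0.31+0j)], [(-0.14+0j), -0.14-0.00j, (0.39+0j), (-0.27+0j), (-0.67+0j)], [(-0.02+0.46j), -0.02-0.46j, -0.14+0.00j, -0.01+0.00j, (0.24+0j)], [0.32-0.01j, 0.32+0.01j, (-0.14+0j), (0.04+0j), (-0.43+0j)], [(0.77+0j), (0.77-0j), (0.89+0j), -0.90+0.00j, 0.46+0.00j]]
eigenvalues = [(-0.05+0.34j), (-0.05-0.34j), (-0.16+0j), (0.01+0j), (0.53+0j)]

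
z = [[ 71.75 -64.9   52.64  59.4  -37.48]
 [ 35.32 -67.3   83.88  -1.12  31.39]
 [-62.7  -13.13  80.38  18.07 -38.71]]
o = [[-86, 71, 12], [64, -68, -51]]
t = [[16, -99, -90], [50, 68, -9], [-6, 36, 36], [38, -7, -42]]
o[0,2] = 12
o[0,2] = 12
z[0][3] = 59.4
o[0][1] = 71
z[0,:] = [71.75, -64.9, 52.64, 59.4, -37.48]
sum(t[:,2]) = -105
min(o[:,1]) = -68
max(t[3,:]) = 38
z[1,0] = 35.32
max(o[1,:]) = 64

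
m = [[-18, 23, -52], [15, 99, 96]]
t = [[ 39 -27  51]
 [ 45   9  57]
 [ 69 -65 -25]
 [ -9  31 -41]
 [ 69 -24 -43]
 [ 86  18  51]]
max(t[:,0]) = 86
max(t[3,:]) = 31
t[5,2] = 51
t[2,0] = 69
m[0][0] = -18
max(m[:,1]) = 99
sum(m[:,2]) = 44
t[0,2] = 51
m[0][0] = -18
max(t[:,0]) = 86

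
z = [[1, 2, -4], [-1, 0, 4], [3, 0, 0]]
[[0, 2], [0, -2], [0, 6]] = z @ [[0, 2], [0, 0], [0, 0]]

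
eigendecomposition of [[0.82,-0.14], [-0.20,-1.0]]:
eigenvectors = [[0.99, 0.08], [-0.11, 1.0]]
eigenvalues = [0.84, -1.02]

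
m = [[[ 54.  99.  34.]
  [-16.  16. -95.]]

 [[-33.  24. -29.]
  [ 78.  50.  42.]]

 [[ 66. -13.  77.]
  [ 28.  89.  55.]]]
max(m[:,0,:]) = 99.0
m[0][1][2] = -95.0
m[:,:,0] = [[54.0, -16.0], [-33.0, 78.0], [66.0, 28.0]]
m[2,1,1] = 89.0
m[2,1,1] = 89.0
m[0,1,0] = -16.0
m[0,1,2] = -95.0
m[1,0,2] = -29.0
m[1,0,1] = 24.0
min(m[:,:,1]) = -13.0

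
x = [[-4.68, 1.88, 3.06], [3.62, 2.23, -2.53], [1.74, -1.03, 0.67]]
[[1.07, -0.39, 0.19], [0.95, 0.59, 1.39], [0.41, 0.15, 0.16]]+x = [[-3.61, 1.49, 3.25], [4.57, 2.82, -1.14], [2.15, -0.88, 0.83]]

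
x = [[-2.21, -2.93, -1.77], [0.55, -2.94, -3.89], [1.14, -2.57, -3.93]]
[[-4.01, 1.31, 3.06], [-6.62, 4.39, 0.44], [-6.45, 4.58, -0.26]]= x@ [[0.19, 0.79, -0.6], [0.33, -0.79, -0.87], [1.48, -0.42, 0.46]]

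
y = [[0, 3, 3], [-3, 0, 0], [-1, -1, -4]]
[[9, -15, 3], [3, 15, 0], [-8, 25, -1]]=y @ [[-1, -5, 0], [1, 0, 1], [2, -5, 0]]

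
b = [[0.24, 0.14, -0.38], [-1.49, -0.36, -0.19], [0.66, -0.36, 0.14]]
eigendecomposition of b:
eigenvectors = [[0.22+0.37j, 0.22-0.37j, (0.05+0j)], [-0.65+0.00j, (-0.65-0j), (0.9+0j)], [0.43-0.45j, (0.43+0.45j), (0.43+0j)]]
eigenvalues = [(0.28+0.71j), (0.28-0.71j), (-0.53+0j)]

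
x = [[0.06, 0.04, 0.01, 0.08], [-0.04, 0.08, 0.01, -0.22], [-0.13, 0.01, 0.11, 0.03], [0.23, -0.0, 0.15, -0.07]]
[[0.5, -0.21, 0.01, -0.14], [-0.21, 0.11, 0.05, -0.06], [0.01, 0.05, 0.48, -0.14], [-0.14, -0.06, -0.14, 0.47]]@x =[[0.0,0.00,-0.02,0.10], [-0.04,0.0,-0.0,-0.04], [-0.1,0.01,0.03,0.01], [0.12,-0.01,0.05,-0.04]]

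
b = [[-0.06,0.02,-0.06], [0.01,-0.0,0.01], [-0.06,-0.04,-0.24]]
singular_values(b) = [0.26, 0.05, 0.0]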